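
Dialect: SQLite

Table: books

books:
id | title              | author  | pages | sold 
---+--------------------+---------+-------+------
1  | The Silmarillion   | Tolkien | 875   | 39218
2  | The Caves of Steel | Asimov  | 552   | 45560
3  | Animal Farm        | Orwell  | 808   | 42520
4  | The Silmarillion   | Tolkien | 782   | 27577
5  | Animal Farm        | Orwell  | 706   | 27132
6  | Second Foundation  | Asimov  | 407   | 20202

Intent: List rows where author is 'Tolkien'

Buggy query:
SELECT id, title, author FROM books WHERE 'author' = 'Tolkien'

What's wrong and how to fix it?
Bug: 'author' in single quotes is a string literal, not the column; the comparison is literal-vs-literal and never true

Fix: Remove the quotes around the column name (or use double quotes for an identifier)

Corrected query:
SELECT id, title, author FROM books WHERE author = 'Tolkien'

Result:
id | title            | author 
---+------------------+--------
1  | The Silmarillion | Tolkien
4  | The Silmarillion | Tolkien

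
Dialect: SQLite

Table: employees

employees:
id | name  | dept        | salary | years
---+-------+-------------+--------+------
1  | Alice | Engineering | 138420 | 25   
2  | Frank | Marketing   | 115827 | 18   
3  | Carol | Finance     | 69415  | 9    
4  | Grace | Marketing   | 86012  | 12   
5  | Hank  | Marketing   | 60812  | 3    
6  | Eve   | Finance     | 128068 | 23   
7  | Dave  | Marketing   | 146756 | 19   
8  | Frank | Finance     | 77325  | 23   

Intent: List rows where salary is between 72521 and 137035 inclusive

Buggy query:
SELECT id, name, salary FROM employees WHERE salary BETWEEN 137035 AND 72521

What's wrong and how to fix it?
Bug: BETWEEN expects the lower bound first; with 137035 AND 72521 the range is empty

Fix: Swap the bounds so the smaller value comes first

Corrected query:
SELECT id, name, salary FROM employees WHERE salary BETWEEN 72521 AND 137035

Result:
id | name  | salary
---+-------+-------
2  | Frank | 115827
4  | Grace | 86012 
6  | Eve   | 128068
8  | Frank | 77325 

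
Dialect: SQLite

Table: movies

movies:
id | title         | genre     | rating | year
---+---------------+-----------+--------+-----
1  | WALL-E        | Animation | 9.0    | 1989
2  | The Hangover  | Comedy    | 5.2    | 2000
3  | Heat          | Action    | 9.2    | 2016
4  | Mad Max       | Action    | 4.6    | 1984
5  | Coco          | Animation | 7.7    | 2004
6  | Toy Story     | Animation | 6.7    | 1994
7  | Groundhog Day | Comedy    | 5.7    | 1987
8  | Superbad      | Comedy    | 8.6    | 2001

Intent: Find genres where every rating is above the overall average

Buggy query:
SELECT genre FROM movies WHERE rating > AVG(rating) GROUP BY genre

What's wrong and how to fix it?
Bug: AVG() is an aggregate; it can't sit directly in WHERE

Fix: Use a subquery for AVG and a HAVING MIN(...) filter so the condition holds for every row in the group

Corrected query:
SELECT genre FROM movies GROUP BY genre HAVING MIN(rating) > (SELECT AVG(rating) FROM movies)

Result:
(no rows)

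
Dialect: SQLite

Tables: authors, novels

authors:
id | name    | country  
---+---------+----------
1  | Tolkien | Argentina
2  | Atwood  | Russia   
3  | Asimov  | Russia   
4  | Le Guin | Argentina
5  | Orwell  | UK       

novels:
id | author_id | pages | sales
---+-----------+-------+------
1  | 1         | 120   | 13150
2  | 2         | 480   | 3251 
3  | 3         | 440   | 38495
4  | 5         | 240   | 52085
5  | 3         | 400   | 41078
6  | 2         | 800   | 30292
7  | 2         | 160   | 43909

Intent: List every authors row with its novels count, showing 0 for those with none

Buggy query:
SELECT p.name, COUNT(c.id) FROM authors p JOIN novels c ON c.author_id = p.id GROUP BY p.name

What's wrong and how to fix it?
Bug: INNER JOIN drops authors rows that have no matching novels rows

Fix: Switch to LEFT JOIN to retain unmatched parent rows

Corrected query:
SELECT p.name, COUNT(c.id) FROM authors p LEFT JOIN novels c ON c.author_id = p.id GROUP BY p.name

Result:
name    | COUNT(c.id)
--------+------------
Asimov  | 2          
Atwood  | 3          
Le Guin | 0          
Orwell  | 1          
Tolkien | 1          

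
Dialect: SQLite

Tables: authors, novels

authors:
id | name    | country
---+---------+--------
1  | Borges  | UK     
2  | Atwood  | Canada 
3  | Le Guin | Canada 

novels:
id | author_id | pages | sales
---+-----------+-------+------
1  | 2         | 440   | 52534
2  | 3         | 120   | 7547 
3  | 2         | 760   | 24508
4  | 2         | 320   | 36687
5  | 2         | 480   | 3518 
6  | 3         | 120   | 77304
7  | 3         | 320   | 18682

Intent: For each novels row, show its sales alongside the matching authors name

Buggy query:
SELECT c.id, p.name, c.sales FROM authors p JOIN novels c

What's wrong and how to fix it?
Bug: Missing join condition: each novels row is matched to all authors rows instead of just its own

Fix: Add ON c.author_id = p.id to the JOIN

Corrected query:
SELECT c.id, p.name, c.sales FROM authors p JOIN novels c ON c.author_id = p.id

Result:
id | name    | sales
---+---------+------
1  | Atwood  | 52534
2  | Le Guin | 7547 
3  | Atwood  | 24508
4  | Atwood  | 36687
5  | Atwood  | 3518 
6  | Le Guin | 77304
7  | Le Guin | 18682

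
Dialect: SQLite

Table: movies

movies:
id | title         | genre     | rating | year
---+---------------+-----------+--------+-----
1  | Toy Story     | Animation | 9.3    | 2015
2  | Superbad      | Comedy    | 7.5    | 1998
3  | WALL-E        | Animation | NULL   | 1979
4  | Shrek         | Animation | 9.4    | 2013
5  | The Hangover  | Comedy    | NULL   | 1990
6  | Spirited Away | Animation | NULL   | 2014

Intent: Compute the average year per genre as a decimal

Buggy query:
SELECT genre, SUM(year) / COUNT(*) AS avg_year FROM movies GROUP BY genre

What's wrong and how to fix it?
Bug: SUM(year) and COUNT(*) are both integers; the division truncates the fractional part

Fix: Multiply by 1.0 (or CAST to REAL) to force floating-point division

Corrected query:
SELECT genre, SUM(year) * 1.0 / COUNT(*) AS avg_year FROM movies GROUP BY genre

Result:
genre     | avg_year
----------+---------
Animation | 2005.25 
Comedy    | 1994    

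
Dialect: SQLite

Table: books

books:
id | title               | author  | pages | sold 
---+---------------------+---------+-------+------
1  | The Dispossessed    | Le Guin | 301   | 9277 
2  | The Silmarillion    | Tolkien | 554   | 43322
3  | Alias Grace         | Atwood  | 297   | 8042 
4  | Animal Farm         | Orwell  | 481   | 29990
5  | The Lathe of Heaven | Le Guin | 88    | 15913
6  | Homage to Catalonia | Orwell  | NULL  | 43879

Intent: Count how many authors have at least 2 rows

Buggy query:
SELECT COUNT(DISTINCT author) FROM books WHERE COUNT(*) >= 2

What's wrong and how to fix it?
Bug: COUNT(*) cannot appear in WHERE; the per-group count doesn't exist yet

Fix: Group first with HAVING COUNT(*) >= 2, then COUNT the resulting groups

Corrected query:
SELECT COUNT(*) FROM (SELECT author FROM books GROUP BY author HAVING COUNT(*) >= 2)

Result:
COUNT(*)
--------
2       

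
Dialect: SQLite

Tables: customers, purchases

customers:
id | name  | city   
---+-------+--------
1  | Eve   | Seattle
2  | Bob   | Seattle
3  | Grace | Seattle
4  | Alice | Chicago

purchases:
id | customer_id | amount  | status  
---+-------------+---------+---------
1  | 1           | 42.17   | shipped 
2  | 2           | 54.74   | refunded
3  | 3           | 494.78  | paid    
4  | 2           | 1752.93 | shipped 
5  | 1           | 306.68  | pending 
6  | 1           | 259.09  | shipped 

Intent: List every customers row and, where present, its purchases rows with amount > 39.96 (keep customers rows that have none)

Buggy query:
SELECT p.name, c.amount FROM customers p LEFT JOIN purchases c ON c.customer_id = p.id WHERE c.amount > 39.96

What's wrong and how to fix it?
Bug: Filtering c.amount in WHERE discards the NULL rows produced by LEFT JOIN, turning it into an inner join

Fix: Move the right-table condition into the ON clause so unmatched parents are kept

Corrected query:
SELECT p.name, c.amount FROM customers p LEFT JOIN purchases c ON c.customer_id = p.id AND c.amount > 39.96

Result:
name  | amount 
------+--------
Eve   | 42.17  
Eve   | 259.09 
Eve   | 306.68 
Bob   | 54.74  
Bob   | 1752.93
Grace | 494.78 
Alice | NULL   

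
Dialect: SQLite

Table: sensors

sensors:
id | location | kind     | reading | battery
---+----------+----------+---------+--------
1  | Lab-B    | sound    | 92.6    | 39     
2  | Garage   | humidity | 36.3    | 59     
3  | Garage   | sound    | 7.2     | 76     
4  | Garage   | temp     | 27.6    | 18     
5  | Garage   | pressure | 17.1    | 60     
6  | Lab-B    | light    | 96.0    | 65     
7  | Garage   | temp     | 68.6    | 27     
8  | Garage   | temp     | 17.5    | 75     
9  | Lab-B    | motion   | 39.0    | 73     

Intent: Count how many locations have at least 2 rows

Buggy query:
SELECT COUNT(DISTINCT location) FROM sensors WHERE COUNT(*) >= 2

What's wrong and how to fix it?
Bug: COUNT(*) cannot appear in WHERE; the per-group count doesn't exist yet

Fix: Use a subquery that GROUPs and filters with HAVING, then count its rows

Corrected query:
SELECT COUNT(*) FROM (SELECT location FROM sensors GROUP BY location HAVING COUNT(*) >= 2)

Result:
COUNT(*)
--------
2       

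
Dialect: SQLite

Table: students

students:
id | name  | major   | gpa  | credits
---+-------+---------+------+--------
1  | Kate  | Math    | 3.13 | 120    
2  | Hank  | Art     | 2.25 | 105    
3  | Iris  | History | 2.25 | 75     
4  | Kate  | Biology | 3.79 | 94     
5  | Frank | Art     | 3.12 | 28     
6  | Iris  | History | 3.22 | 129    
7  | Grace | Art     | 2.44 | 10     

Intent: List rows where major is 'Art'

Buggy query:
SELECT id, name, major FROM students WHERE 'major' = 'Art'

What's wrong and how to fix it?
Bug: Single quotes denote string literals in SQL; the column name is being compared as a constant string

Fix: Remove the quotes around the column name (or use double quotes for an identifier)

Corrected query:
SELECT id, name, major FROM students WHERE major = 'Art'

Result:
id | name  | major
---+-------+------
2  | Hank  | Art  
5  | Frank | Art  
7  | Grace | Art  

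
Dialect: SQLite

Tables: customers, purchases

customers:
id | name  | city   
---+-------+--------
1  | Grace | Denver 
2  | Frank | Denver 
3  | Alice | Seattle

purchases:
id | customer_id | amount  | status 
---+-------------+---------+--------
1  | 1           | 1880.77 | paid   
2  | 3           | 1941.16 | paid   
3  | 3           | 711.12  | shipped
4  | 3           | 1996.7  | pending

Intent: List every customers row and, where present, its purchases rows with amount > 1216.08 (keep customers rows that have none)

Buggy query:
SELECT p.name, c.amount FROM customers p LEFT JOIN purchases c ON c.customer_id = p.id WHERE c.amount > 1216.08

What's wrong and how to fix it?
Bug: A WHERE condition on the right-hand table after LEFT JOIN drops unmatched parents

Fix: Put 'c.amount > 1216.08' in the JOIN's ON clause instead of WHERE

Corrected query:
SELECT p.name, c.amount FROM customers p LEFT JOIN purchases c ON c.customer_id = p.id AND c.amount > 1216.08

Result:
name  | amount 
------+--------
Grace | 1880.77
Frank | NULL   
Alice | 1941.16
Alice | 1996.7 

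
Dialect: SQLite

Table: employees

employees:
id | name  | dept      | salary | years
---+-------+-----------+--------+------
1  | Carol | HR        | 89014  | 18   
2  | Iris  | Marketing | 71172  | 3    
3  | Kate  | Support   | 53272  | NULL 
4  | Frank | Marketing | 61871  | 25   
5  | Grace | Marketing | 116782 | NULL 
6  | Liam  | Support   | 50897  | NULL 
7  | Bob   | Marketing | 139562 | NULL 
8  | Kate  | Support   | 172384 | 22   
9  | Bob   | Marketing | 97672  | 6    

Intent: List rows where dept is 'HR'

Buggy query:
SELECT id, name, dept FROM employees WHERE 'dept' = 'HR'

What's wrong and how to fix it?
Bug: Single quotes denote string literals in SQL; the column name is being compared as a constant string

Fix: Reference the column as dept without single quotes

Corrected query:
SELECT id, name, dept FROM employees WHERE dept = 'HR'

Result:
id | name  | dept
---+-------+-----
1  | Carol | HR  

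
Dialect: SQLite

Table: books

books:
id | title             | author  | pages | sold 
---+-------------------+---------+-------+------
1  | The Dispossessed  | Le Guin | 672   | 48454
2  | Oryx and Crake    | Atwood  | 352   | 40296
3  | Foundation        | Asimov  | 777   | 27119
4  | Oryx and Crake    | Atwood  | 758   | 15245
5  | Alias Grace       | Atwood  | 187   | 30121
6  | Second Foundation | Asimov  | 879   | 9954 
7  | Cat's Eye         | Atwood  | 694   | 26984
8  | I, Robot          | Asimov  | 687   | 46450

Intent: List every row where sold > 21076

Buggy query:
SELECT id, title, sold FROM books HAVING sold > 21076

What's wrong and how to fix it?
Bug: HAVING filters the output of aggregation, but this query has no GROUP BY and no aggregate functions, so SQLite rejects it (HAVING clause on a non-aggregate query); the condition here is per row

Fix: Replace HAVING with WHERE since the condition applies to individual rows

Corrected query:
SELECT id, title, sold FROM books WHERE sold > 21076

Result:
id | title            | sold 
---+------------------+------
1  | The Dispossessed | 48454
2  | Oryx and Crake   | 40296
3  | Foundation       | 27119
5  | Alias Grace      | 30121
7  | Cat's Eye        | 26984
8  | I, Robot         | 46450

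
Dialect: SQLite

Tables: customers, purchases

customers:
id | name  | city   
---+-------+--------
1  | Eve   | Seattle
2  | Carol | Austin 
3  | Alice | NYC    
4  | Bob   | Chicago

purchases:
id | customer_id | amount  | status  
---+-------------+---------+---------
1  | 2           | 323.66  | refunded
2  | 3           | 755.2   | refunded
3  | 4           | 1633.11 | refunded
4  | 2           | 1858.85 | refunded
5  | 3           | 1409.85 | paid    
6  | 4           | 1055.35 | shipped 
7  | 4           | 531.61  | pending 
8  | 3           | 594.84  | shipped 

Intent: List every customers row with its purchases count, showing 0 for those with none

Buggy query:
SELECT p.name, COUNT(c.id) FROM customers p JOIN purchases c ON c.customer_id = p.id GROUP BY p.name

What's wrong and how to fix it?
Bug: An inner join excludes parents with zero children

Fix: Switch to LEFT JOIN to retain unmatched parent rows

Corrected query:
SELECT p.name, COUNT(c.id) FROM customers p LEFT JOIN purchases c ON c.customer_id = p.id GROUP BY p.name

Result:
name  | COUNT(c.id)
------+------------
Alice | 3          
Bob   | 3          
Carol | 2          
Eve   | 0          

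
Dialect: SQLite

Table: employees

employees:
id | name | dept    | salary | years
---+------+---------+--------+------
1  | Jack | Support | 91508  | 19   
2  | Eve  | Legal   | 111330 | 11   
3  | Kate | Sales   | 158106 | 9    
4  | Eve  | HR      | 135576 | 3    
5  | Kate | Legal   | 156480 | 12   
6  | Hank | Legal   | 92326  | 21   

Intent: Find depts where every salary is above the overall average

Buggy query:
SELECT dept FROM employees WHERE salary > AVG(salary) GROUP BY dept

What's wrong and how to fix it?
Bug: AVG() is an aggregate; it can't sit directly in WHERE

Fix: Use a subquery for AVG and a HAVING MIN(...) filter so the condition holds for every row in the group

Corrected query:
SELECT dept FROM employees GROUP BY dept HAVING MIN(salary) > (SELECT AVG(salary) FROM employees)

Result:
dept 
-----
HR   
Sales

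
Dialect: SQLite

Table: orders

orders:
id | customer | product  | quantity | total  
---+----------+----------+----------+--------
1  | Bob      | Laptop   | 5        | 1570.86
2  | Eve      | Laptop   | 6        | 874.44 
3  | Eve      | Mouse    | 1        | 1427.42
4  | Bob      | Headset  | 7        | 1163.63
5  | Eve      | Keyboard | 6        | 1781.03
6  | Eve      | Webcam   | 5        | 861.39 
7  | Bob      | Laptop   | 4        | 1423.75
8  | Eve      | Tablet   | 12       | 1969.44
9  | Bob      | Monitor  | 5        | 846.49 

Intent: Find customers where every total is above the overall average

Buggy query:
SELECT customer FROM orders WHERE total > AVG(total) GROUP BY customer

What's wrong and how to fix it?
Bug: WHERE evaluates per row before aggregation, so AVG() is unavailable

Fix: Compute the overall average in a scalar subquery and compare each group's MIN against it in HAVING

Corrected query:
SELECT customer FROM orders GROUP BY customer HAVING MIN(total) > (SELECT AVG(total) FROM orders)

Result:
(no rows)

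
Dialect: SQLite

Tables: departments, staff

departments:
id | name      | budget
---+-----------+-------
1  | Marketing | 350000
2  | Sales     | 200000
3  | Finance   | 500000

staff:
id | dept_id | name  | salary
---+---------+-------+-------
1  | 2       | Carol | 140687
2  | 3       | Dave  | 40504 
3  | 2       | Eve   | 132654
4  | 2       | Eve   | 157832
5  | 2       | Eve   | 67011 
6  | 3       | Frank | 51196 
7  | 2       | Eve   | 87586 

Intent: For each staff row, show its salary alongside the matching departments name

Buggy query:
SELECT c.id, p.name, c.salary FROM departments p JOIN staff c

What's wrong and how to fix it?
Bug: JOIN with no ON clause produces a cartesian product; every staff row pairs with every departments row

Fix: Add ON c.dept_id = p.id to the JOIN

Corrected query:
SELECT c.id, p.name, c.salary FROM departments p JOIN staff c ON c.dept_id = p.id

Result:
id | name    | salary
---+---------+-------
1  | Sales   | 140687
2  | Finance | 40504 
3  | Sales   | 132654
4  | Sales   | 157832
5  | Sales   | 67011 
6  | Finance | 51196 
7  | Sales   | 87586 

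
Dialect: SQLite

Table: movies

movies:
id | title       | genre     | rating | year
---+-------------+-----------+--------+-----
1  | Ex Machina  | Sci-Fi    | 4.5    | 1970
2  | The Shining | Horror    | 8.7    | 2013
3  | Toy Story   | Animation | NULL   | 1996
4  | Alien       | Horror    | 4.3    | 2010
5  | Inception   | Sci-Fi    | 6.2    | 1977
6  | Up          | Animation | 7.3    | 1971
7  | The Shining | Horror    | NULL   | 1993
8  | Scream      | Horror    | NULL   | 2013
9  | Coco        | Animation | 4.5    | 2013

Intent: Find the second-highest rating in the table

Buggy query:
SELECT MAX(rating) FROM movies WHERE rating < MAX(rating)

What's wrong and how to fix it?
Bug: MAX(rating) on the right of the comparison is an aggregate-in-WHERE error

Fix: Compute the overall MAX in a subquery, then take MAX of rows below it

Corrected query:
SELECT MAX(rating) FROM movies WHERE rating < (SELECT MAX(rating) FROM movies)

Result:
MAX(rating)
-----------
7.3        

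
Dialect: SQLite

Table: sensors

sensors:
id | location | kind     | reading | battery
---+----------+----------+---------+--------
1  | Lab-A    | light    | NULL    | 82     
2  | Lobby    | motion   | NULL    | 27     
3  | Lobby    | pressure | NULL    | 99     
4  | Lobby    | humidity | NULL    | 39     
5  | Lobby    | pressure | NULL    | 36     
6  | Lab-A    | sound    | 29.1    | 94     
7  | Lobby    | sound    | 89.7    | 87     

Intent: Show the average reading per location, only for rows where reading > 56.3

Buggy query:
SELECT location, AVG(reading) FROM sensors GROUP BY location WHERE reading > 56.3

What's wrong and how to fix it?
Bug: WHERE cannot follow GROUP BY

Fix: Place WHERE between FROM and GROUP BY

Corrected query:
SELECT location, AVG(reading) FROM sensors WHERE reading > 56.3 GROUP BY location

Result:
location | AVG(reading)
---------+-------------
Lobby    | 89.7        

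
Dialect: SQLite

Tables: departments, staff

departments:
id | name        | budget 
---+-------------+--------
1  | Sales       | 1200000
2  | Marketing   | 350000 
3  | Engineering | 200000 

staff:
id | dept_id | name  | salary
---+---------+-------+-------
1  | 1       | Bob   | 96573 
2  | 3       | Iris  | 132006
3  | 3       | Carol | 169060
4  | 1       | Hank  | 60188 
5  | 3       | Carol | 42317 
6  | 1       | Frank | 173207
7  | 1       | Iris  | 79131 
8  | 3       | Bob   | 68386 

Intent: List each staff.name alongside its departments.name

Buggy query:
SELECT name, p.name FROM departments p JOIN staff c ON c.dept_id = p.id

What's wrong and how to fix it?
Bug: 'name' exists in both joined tables, so the database can't tell which one is meant

Fix: Qualify the column with its table alias (c.name)

Corrected query:
SELECT c.name, p.name FROM departments p JOIN staff c ON c.dept_id = p.id

Result:
name  | name       
------+------------
Bob   | Sales      
Iris  | Engineering
Carol | Engineering
Hank  | Sales      
Carol | Engineering
Frank | Sales      
Iris  | Sales      
Bob   | Engineering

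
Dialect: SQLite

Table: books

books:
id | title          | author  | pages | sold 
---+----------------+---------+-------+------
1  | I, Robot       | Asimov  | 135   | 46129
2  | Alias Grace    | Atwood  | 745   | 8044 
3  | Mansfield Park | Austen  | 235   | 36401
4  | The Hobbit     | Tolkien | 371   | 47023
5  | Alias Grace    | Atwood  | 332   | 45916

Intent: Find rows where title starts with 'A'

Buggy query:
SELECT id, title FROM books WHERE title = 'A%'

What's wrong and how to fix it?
Bug: '=' compares the literal string including the % character; pattern matching needs LIKE

Fix: Use LIKE for wildcard pattern matching

Corrected query:
SELECT id, title FROM books WHERE title LIKE 'A%'

Result:
id | title      
---+------------
2  | Alias Grace
5  | Alias Grace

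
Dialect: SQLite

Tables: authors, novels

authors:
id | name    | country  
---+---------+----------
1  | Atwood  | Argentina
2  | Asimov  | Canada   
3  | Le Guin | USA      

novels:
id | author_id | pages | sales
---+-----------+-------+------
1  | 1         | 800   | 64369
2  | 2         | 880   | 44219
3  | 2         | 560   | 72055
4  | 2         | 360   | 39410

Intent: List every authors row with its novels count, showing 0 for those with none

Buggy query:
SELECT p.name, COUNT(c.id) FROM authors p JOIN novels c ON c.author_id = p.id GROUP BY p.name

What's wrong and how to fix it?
Bug: INNER JOIN drops authors rows that have no matching novels rows

Fix: Use LEFT JOIN so parents without children still appear (COUNT(c.id) gives 0)

Corrected query:
SELECT p.name, COUNT(c.id) FROM authors p LEFT JOIN novels c ON c.author_id = p.id GROUP BY p.name

Result:
name    | COUNT(c.id)
--------+------------
Asimov  | 3          
Atwood  | 1          
Le Guin | 0          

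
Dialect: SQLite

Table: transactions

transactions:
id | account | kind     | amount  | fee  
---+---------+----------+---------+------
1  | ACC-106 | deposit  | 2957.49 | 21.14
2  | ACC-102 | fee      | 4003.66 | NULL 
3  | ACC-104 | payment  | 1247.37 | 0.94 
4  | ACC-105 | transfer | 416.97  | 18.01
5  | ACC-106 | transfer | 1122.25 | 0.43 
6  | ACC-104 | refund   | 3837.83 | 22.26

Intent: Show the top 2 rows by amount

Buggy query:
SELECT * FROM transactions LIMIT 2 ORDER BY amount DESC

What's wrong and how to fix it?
Bug: ORDER BY cannot follow LIMIT; LIMIT is the final clause

Fix: Sort with ORDER BY, then apply LIMIT

Corrected query:
SELECT * FROM transactions ORDER BY amount DESC LIMIT 2

Result:
id | account | kind   | amount  | fee  
---+---------+--------+---------+------
2  | ACC-102 | fee    | 4003.66 | NULL 
6  | ACC-104 | refund | 3837.83 | 22.26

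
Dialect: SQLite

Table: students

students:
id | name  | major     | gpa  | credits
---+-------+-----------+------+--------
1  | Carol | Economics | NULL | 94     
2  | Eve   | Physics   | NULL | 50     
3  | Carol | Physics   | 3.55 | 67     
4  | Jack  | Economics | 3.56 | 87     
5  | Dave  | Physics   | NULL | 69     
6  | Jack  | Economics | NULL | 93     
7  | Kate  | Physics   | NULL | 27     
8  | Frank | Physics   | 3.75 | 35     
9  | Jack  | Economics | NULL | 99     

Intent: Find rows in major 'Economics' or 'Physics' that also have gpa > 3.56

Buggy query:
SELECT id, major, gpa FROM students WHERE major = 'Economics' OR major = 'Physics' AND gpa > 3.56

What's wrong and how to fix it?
Bug: Without parentheses, AND is evaluated before OR, so the gpa filter only applies to the 'Physics' branch

Fix: Group the OR with parentheses (or use IN), then AND the threshold

Corrected query:
SELECT id, major, gpa FROM students WHERE (major = 'Economics' OR major = 'Physics') AND gpa > 3.56

Result:
id | major   | gpa 
---+---------+-----
8  | Physics | 3.75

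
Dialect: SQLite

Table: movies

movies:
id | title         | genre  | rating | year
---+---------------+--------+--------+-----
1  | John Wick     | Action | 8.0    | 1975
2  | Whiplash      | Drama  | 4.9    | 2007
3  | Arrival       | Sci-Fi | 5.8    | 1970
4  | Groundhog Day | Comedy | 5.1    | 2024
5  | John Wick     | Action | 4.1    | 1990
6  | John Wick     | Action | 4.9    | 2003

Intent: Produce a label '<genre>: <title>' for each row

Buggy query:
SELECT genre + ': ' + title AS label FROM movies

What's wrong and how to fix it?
Bug: SQLite uses || for string concatenation; + coerces text to numbers (yielding 0)

Fix: Use the || operator for string concatenation

Corrected query:
SELECT genre || ': ' || title AS label FROM movies

Result:
label                
---------------------
Action: John Wick    
Drama: Whiplash      
Sci-Fi: Arrival      
Comedy: Groundhog Day
Action: John Wick    
Action: John Wick    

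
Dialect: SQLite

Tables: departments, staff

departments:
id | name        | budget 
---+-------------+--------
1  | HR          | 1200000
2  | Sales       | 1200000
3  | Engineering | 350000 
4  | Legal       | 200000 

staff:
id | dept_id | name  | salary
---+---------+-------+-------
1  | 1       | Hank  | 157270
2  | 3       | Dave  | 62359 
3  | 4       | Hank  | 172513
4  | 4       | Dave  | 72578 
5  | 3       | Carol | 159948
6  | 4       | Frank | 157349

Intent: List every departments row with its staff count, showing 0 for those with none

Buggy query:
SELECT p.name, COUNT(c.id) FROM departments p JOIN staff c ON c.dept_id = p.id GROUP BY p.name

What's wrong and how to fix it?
Bug: An inner join excludes parents with zero children

Fix: Switch to LEFT JOIN to retain unmatched parent rows

Corrected query:
SELECT p.name, COUNT(c.id) FROM departments p LEFT JOIN staff c ON c.dept_id = p.id GROUP BY p.name

Result:
name        | COUNT(c.id)
------------+------------
Engineering | 2          
HR          | 1          
Legal       | 3          
Sales       | 0          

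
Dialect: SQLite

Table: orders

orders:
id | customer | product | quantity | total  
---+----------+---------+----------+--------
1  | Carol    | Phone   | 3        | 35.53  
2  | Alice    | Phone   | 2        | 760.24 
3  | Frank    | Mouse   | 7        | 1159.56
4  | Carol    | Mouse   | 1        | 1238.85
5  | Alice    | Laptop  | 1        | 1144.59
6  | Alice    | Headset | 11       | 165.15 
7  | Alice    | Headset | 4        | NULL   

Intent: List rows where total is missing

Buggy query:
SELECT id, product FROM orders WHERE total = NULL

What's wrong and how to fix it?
Bug: Comparing to NULL with '=' never matches; NULL = NULL is unknown, not true

Fix: Replace '= NULL' with 'IS NULL'

Corrected query:
SELECT id, product FROM orders WHERE total IS NULL

Result:
id | product
---+--------
7  | Headset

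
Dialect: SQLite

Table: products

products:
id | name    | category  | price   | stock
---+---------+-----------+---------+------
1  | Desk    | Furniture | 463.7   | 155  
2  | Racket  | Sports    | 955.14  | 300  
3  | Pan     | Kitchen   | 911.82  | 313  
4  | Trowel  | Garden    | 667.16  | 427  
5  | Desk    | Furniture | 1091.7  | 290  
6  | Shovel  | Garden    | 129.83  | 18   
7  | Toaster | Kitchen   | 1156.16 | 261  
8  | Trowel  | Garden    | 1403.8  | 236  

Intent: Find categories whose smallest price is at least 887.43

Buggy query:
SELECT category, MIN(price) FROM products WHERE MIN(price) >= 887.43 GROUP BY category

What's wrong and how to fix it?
Bug: Aggregates like MIN are computed per group after WHERE runs

Fix: Replace WHERE with HAVING after the GROUP BY

Corrected query:
SELECT category, MIN(price) FROM products GROUP BY category HAVING MIN(price) >= 887.43

Result:
category | MIN(price)
---------+-----------
Kitchen  | 911.82    
Sports   | 955.14    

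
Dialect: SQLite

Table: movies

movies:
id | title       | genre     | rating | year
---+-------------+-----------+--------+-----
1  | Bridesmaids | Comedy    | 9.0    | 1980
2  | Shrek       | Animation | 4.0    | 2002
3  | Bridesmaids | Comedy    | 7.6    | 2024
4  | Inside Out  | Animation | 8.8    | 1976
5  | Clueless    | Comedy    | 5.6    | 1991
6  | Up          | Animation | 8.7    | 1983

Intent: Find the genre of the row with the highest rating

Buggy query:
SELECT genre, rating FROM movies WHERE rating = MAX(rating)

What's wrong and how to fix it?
Bug: MAX(rating) is an aggregate and cannot be used directly in WHERE

Fix: Wrap MAX in a scalar subquery so WHERE compares against a single value

Corrected query:
SELECT genre, rating FROM movies WHERE rating = (SELECT MAX(rating) FROM movies)

Result:
genre  | rating
-------+-------
Comedy | 9     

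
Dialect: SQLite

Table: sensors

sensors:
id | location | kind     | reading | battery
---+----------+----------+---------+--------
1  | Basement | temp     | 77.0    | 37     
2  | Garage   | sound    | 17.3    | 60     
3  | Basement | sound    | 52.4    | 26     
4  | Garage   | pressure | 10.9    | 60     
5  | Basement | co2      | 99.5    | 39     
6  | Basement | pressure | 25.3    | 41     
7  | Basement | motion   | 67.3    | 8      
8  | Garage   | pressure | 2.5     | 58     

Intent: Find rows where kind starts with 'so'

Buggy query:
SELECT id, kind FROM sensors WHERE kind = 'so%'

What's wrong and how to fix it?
Bug: '=' compares the literal string including the % character; pattern matching needs LIKE

Fix: Use LIKE for wildcard pattern matching

Corrected query:
SELECT id, kind FROM sensors WHERE kind LIKE 'so%'

Result:
id | kind 
---+------
2  | sound
3  | sound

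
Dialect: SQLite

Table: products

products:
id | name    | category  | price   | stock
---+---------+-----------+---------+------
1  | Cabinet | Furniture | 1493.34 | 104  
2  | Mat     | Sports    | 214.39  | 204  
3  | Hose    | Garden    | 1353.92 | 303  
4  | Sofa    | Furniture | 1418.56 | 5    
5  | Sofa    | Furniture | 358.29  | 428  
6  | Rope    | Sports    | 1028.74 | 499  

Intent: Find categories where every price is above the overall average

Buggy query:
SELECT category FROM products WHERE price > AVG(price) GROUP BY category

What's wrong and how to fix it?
Bug: AVG() is an aggregate; it can't sit directly in WHERE

Fix: Use a subquery for AVG and a HAVING MIN(...) filter so the condition holds for every row in the group

Corrected query:
SELECT category FROM products GROUP BY category HAVING MIN(price) > (SELECT AVG(price) FROM products)

Result:
category
--------
Garden  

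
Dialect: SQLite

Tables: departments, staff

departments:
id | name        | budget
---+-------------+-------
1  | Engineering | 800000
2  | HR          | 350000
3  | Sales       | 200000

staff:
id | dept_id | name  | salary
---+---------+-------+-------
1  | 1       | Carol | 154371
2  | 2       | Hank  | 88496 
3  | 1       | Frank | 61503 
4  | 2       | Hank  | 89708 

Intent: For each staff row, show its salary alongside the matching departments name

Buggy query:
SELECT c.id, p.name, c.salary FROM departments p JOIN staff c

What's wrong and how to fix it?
Bug: JOIN with no ON clause produces a cartesian product; every staff row pairs with every departments row

Fix: Specify the join condition linking the foreign key to the parent id

Corrected query:
SELECT c.id, p.name, c.salary FROM departments p JOIN staff c ON c.dept_id = p.id

Result:
id | name        | salary
---+-------------+-------
1  | Engineering | 154371
2  | HR          | 88496 
3  | Engineering | 61503 
4  | HR          | 89708 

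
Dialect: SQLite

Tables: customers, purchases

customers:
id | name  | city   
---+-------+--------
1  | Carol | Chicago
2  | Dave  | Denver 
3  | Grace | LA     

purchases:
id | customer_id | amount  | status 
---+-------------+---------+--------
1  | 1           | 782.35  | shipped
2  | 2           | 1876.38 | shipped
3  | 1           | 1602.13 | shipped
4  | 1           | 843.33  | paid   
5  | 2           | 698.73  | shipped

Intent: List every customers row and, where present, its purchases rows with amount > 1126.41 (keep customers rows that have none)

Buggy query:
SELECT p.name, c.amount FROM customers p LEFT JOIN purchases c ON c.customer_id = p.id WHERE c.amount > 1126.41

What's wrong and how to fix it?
Bug: Filtering c.amount in WHERE discards the NULL rows produced by LEFT JOIN, turning it into an inner join

Fix: Put 'c.amount > 1126.41' in the JOIN's ON clause instead of WHERE

Corrected query:
SELECT p.name, c.amount FROM customers p LEFT JOIN purchases c ON c.customer_id = p.id AND c.amount > 1126.41

Result:
name  | amount 
------+--------
Carol | 1602.13
Dave  | 1876.38
Grace | NULL   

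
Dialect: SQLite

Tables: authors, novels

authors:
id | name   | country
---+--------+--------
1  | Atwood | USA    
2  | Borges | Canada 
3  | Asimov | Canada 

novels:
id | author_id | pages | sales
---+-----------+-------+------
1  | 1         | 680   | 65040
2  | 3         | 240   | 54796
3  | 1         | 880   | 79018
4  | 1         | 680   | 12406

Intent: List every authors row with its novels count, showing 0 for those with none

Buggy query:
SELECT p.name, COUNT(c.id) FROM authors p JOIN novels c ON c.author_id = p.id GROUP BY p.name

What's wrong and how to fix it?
Bug: INNER JOIN drops authors rows that have no matching novels rows

Fix: Use LEFT JOIN so parents without children still appear (COUNT(c.id) gives 0)

Corrected query:
SELECT p.name, COUNT(c.id) FROM authors p LEFT JOIN novels c ON c.author_id = p.id GROUP BY p.name

Result:
name   | COUNT(c.id)
-------+------------
Asimov | 1          
Atwood | 3          
Borges | 0          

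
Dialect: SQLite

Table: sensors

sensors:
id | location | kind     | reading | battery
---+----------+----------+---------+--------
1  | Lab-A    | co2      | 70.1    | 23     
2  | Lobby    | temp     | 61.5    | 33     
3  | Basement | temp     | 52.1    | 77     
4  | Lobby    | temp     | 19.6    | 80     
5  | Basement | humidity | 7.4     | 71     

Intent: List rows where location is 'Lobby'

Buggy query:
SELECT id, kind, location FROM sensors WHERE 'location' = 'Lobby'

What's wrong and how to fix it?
Bug: 'location' in single quotes is a string literal, not the column; the comparison is literal-vs-literal and never true

Fix: Remove the quotes around the column name (or use double quotes for an identifier)

Corrected query:
SELECT id, kind, location FROM sensors WHERE location = 'Lobby'

Result:
id | kind | location
---+------+---------
2  | temp | Lobby   
4  | temp | Lobby   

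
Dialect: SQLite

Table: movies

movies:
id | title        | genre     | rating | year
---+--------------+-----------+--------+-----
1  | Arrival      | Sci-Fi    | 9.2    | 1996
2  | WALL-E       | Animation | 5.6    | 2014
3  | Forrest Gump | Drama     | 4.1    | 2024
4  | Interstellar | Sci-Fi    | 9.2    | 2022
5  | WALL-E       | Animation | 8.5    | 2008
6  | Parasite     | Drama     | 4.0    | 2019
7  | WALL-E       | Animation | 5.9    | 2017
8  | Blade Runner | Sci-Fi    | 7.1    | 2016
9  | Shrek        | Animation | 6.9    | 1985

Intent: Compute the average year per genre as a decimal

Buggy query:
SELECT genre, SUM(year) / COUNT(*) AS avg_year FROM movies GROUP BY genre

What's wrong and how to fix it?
Bug: SUM(year) and COUNT(*) are both integers; the division truncates the fractional part

Fix: Multiply by 1.0 (or CAST to REAL) to force floating-point division

Corrected query:
SELECT genre, SUM(year) * 1.0 / COUNT(*) AS avg_year FROM movies GROUP BY genre

Result:
genre     | avg_year   
----------+------------
Animation | 2006       
Drama     | 2021.5     
Sci-Fi    | 2011.333333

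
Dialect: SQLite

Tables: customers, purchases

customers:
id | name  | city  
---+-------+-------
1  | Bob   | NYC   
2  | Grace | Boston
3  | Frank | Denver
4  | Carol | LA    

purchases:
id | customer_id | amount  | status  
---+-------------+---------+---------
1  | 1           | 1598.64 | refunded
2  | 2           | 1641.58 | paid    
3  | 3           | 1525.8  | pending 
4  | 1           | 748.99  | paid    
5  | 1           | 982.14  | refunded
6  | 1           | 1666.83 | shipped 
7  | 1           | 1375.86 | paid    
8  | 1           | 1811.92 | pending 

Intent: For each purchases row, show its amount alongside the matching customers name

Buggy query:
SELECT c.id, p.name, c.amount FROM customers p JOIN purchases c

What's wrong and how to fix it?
Bug: JOIN with no ON clause produces a cartesian product; every purchases row pairs with every customers row

Fix: Add ON c.customer_id = p.id to the JOIN

Corrected query:
SELECT c.id, p.name, c.amount FROM customers p JOIN purchases c ON c.customer_id = p.id

Result:
id | name  | amount 
---+-------+--------
1  | Bob   | 1598.64
2  | Grace | 1641.58
3  | Frank | 1525.8 
4  | Bob   | 748.99 
5  | Bob   | 982.14 
6  | Bob   | 1666.83
7  | Bob   | 1375.86
8  | Bob   | 1811.92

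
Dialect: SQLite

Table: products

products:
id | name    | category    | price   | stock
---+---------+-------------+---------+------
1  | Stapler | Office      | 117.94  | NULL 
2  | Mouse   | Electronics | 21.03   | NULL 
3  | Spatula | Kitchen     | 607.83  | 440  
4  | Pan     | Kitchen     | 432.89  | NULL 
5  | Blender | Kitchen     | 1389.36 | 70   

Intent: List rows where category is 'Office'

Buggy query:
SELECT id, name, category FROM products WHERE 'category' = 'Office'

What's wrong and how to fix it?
Bug: 'category' in single quotes is a string literal, not the column; the comparison is literal-vs-literal and never true

Fix: Remove the quotes around the column name (or use double quotes for an identifier)

Corrected query:
SELECT id, name, category FROM products WHERE category = 'Office'

Result:
id | name    | category
---+---------+---------
1  | Stapler | Office  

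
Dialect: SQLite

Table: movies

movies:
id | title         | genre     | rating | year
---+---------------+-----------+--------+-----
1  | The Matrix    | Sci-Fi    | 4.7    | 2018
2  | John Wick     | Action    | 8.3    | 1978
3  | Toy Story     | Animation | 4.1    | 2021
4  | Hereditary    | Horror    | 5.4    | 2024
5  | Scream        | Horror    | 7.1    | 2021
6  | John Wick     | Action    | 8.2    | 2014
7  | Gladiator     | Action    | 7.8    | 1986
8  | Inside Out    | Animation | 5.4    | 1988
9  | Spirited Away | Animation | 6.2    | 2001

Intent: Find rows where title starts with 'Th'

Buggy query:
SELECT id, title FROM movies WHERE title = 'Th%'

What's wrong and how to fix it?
Bug: '=' compares the literal string including the % character; pattern matching needs LIKE

Fix: Replace '=' with LIKE so 'Th%' is treated as a pattern

Corrected query:
SELECT id, title FROM movies WHERE title LIKE 'Th%'

Result:
id | title     
---+-----------
1  | The Matrix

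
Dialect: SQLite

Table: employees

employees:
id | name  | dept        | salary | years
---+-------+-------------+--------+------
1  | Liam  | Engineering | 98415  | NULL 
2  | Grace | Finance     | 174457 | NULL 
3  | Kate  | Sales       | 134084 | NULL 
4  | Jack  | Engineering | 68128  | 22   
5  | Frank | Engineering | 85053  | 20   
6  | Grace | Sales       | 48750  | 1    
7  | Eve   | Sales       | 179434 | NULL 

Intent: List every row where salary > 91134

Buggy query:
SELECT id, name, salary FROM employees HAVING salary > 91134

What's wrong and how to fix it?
Bug: This is a non-aggregate query (no GROUP BY, no aggregates), so in SQLite the HAVING clause is invalid here; a row-level condition belongs in WHERE

Fix: Replace HAVING with WHERE since the condition applies to individual rows

Corrected query:
SELECT id, name, salary FROM employees WHERE salary > 91134

Result:
id | name  | salary
---+-------+-------
1  | Liam  | 98415 
2  | Grace | 174457
3  | Kate  | 134084
7  | Eve   | 179434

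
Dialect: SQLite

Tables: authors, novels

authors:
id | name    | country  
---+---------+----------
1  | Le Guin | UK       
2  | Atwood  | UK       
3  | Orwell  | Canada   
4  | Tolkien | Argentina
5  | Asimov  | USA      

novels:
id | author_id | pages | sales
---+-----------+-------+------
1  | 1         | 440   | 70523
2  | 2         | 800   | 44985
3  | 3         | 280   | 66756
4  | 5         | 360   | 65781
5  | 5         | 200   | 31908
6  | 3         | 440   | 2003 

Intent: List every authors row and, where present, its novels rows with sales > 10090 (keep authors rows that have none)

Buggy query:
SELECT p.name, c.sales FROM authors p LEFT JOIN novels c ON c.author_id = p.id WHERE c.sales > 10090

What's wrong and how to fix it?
Bug: A WHERE condition on the right-hand table after LEFT JOIN drops unmatched parents

Fix: Put 'c.sales > 10090' in the JOIN's ON clause instead of WHERE

Corrected query:
SELECT p.name, c.sales FROM authors p LEFT JOIN novels c ON c.author_id = p.id AND c.sales > 10090

Result:
name    | sales
--------+------
Le Guin | 70523
Atwood  | 44985
Orwell  | 66756
Tolkien | NULL 
Asimov  | 31908
Asimov  | 65781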